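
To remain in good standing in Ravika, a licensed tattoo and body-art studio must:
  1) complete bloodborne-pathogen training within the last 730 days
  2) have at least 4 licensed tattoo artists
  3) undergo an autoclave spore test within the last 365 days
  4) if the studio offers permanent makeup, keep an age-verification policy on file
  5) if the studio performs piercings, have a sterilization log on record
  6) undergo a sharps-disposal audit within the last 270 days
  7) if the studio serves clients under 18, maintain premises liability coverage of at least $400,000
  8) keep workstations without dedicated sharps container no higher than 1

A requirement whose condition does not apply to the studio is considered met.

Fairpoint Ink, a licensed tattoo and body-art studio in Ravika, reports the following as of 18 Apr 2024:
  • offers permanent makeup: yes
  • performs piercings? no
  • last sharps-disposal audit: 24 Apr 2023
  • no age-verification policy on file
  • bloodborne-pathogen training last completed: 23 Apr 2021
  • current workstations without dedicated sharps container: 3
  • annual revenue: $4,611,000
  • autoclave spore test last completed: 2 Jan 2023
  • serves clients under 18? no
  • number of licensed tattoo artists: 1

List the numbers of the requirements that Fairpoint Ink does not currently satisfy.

1. bloodborne-pathogen training 1091 days ago vs limit 730 → not met
2. licensed tattoo artists 1 < 4 → not met
3. autoclave spore test 472 days ago vs limit 365 → not met
4. condition 'offers permanent makeup' holds; age-verification policy absent → not met
5. condition 'performs piercings' does not hold → requirement n/a → met
6. sharps-disposal audit 360 days ago vs limit 270 → not met
7. condition 'serves clients under 18' does not hold → requirement n/a → met
8. workstations without dedicated sharps container 3 > 1 → not met
Not met: 1, 2, 3, 4, 6, 8

1, 2, 3, 4, 6, 8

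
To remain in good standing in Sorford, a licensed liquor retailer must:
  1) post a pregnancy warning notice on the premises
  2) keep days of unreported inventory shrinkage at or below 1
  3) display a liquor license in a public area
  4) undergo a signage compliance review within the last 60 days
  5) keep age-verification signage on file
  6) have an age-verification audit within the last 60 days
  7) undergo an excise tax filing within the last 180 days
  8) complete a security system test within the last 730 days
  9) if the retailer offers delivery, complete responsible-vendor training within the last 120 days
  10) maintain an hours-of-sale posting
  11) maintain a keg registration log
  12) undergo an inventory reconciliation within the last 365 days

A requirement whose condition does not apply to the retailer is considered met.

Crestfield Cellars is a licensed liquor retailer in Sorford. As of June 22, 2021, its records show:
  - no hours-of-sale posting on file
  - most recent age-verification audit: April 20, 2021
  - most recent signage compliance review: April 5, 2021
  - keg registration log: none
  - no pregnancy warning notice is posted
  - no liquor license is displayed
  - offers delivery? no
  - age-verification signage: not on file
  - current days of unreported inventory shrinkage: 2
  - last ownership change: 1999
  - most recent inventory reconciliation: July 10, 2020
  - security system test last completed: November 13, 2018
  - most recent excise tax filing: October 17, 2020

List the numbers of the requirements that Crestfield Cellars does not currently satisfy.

1, 2, 3, 4, 5, 6, 7, 8, 10, 11

1. pregnancy warning notice absent → not met
2. days of unreported inventory shrinkage 2 > 1 → not met
3. liquor license absent → not met
4. signage compliance review 78 days ago vs limit 60 → not met
5. age-verification signage absent → not met
6. age-verification audit 63 days ago vs limit 60 → not met
7. excise tax filing 248 days ago vs limit 180 → not met
8. security system test 952 days ago vs limit 730 → not met
9. condition 'offers delivery' does not hold → requirement n/a → met
10. hours-of-sale posting absent → not met
11. keg registration log absent → not met
12. inventory reconciliation 347 days ago vs limit 365 → met
Not met: 1, 2, 3, 4, 5, 6, 7, 8, 10, 11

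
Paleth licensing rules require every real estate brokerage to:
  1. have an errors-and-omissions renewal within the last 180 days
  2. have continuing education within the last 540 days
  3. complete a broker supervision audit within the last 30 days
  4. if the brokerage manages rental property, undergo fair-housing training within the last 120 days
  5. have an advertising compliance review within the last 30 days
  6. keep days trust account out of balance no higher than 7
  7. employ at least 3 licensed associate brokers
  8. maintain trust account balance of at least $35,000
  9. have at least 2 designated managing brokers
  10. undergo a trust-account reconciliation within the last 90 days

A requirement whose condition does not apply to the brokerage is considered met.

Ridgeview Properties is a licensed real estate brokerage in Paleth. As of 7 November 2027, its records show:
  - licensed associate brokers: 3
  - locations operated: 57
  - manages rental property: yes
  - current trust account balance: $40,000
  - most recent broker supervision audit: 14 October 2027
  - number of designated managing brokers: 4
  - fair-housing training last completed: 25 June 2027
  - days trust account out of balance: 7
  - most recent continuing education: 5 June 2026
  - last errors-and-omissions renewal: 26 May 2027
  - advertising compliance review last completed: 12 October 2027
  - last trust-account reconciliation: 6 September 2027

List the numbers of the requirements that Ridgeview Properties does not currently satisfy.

1. errors-and-omissions renewal 165 days ago vs limit 180 → met
2. continuing education 520 days ago vs limit 540 → met
3. broker supervision audit 24 days ago vs limit 30 → met
4. condition 'manages rental property' holds; fair-housing training 135 days ago vs limit 120 → not met
5. advertising compliance review 26 days ago vs limit 30 → met
6. days trust account out of balance 7 ≤ 7 → met
7. licensed associate brokers 3 ≥ 3 → met
8. trust account balance $40,000 ≥ $35,000 → met
9. designated managing brokers 4 ≥ 2 → met
10. trust-account reconciliation 62 days ago vs limit 90 → met
Not met: 4

4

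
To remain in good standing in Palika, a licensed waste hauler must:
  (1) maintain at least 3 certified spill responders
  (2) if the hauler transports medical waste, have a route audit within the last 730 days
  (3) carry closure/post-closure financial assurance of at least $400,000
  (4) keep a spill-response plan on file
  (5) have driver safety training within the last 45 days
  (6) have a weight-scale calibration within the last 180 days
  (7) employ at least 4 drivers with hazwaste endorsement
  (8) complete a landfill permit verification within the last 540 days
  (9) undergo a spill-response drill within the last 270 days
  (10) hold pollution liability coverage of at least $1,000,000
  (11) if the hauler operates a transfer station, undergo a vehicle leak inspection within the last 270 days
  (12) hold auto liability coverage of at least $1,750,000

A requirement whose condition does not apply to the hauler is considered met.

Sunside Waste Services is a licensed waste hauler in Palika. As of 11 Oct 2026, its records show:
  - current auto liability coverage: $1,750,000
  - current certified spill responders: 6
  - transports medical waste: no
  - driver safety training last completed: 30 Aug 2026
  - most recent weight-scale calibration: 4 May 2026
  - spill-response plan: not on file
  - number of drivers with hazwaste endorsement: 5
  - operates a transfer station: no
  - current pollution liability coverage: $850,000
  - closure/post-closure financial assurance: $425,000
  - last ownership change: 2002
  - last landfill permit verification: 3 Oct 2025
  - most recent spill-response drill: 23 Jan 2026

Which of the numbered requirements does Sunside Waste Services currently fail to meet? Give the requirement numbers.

4, 10

1. certified spill responders 6 ≥ 3 → met
2. condition 'transports medical waste' does not hold → requirement n/a → met
3. closure/post-closure financial assurance $425,000 ≥ $400,000 → met
4. spill-response plan absent → not met
5. driver safety training 42 days ago vs limit 45 → met
6. weight-scale calibration 160 days ago vs limit 180 → met
7. drivers with hazwaste endorsement 5 ≥ 4 → met
8. landfill permit verification 373 days ago vs limit 540 → met
9. spill-response drill 261 days ago vs limit 270 → met
10. pollution liability coverage $850,000 < $1,000,000 → not met
11. condition 'operates a transfer station' does not hold → requirement n/a → met
12. auto liability coverage $1,750,000 ≥ $1,750,000 → met
Not met: 4, 10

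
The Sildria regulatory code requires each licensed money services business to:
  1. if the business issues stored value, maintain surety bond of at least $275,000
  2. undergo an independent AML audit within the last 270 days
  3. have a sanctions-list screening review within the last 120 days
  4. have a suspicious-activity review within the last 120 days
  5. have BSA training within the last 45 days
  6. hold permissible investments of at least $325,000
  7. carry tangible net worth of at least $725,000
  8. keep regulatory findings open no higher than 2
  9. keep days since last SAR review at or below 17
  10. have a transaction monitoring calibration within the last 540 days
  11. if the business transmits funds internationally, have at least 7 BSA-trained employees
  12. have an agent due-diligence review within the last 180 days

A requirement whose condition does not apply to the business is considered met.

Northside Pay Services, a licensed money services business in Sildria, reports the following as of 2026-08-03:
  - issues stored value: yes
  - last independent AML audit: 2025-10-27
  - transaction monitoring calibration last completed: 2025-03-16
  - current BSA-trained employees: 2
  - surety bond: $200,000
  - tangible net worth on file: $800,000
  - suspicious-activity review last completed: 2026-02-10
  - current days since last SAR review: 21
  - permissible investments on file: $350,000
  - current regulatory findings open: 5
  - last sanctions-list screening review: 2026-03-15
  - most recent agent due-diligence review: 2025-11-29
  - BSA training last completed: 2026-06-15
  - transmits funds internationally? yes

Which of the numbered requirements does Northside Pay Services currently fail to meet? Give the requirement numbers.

1. condition 'issues stored value' holds; surety bond $200,000 < $275,000 → not met
2. independent AML audit 280 days ago vs limit 270 → not met
3. sanctions-list screening review 141 days ago vs limit 120 → not met
4. suspicious-activity review 174 days ago vs limit 120 → not met
5. BSA training 49 days ago vs limit 45 → not met
6. permissible investments $350,000 ≥ $325,000 → met
7. tangible net worth $800,000 ≥ $725,000 → met
8. regulatory findings open 5 > 2 → not met
9. days since last SAR review 21 > 17 → not met
10. transaction monitoring calibration 505 days ago vs limit 540 → met
11. condition 'transmits funds internationally' holds; BSA-trained employees 2 < 7 → not met
12. agent due-diligence review 247 days ago vs limit 180 → not met
Not met: 1, 2, 3, 4, 5, 8, 9, 11, 12

1, 2, 3, 4, 5, 8, 9, 11, 12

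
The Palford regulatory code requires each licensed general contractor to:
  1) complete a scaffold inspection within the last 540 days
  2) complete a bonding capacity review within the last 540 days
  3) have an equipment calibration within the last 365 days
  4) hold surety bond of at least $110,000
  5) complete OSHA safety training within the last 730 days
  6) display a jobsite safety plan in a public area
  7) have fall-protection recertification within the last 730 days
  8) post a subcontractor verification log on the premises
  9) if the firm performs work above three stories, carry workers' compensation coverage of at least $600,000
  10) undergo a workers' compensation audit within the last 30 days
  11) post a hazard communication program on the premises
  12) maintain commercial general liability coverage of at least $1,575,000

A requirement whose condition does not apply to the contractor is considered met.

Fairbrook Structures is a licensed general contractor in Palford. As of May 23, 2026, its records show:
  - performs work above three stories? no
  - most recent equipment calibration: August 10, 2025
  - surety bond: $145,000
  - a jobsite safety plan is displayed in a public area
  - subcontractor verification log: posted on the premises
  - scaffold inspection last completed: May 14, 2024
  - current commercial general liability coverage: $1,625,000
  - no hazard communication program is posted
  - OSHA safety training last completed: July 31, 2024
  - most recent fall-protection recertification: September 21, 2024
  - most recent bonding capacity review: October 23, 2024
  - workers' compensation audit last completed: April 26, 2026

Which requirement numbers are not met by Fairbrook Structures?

1. scaffold inspection 739 days ago vs limit 540 → not met
2. bonding capacity review 577 days ago vs limit 540 → not met
3. equipment calibration 286 days ago vs limit 365 → met
4. surety bond $145,000 ≥ $110,000 → met
5. OSHA safety training 661 days ago vs limit 730 → met
6. jobsite safety plan present → met
7. fall-protection recertification 609 days ago vs limit 730 → met
8. subcontractor verification log present → met
9. condition 'performs work above three stories' does not hold → requirement n/a → met
10. workers' compensation audit 27 days ago vs limit 30 → met
11. hazard communication program absent → not met
12. commercial general liability coverage $1,625,000 ≥ $1,575,000 → met
Not met: 1, 2, 11

1, 2, 11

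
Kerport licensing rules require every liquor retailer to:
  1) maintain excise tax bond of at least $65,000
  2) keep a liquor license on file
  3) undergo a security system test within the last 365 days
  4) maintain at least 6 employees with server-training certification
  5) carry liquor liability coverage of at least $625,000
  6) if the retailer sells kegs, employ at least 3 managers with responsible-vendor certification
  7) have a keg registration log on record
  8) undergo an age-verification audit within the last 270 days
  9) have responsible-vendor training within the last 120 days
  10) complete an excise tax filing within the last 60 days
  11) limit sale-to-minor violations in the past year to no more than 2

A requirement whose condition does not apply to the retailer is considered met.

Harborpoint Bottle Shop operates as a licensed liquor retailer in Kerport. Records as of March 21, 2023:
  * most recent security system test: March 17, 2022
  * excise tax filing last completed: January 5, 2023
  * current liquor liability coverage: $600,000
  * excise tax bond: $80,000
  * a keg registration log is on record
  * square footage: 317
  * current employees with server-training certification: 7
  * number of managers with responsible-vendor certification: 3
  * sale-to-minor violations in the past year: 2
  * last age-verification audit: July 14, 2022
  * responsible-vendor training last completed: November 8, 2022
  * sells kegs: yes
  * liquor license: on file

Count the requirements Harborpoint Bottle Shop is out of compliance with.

4

1. excise tax bond $80,000 ≥ $65,000 → met
2. liquor license present → met
3. security system test 369 days ago vs limit 365 → not met
4. employees with server-training certification 7 ≥ 6 → met
5. liquor liability coverage $600,000 < $625,000 → not met
6. condition 'sells kegs' holds; managers with responsible-vendor certification 3 ≥ 3 → met
7. keg registration log present → met
8. age-verification audit 250 days ago vs limit 270 → met
9. responsible-vendor training 133 days ago vs limit 120 → not met
10. excise tax filing 75 days ago vs limit 60 → not met
11. sale-to-minor violations in the past year 2 ≤ 2 → met
Not met: 4 of 11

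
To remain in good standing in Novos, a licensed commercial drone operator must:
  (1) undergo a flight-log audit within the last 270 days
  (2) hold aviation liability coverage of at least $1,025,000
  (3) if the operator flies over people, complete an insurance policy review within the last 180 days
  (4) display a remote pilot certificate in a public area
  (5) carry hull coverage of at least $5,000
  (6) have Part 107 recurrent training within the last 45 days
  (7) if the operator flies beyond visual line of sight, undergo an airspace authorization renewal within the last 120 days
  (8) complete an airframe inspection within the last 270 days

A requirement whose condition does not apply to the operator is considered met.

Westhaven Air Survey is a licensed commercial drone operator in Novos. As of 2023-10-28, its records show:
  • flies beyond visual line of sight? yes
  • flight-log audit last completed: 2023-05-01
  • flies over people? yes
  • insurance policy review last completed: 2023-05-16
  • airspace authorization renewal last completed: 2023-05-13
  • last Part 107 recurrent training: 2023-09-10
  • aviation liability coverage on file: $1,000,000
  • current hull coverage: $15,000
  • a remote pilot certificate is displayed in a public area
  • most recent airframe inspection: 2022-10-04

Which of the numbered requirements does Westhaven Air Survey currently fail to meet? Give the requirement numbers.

2, 6, 7, 8

1. flight-log audit 180 days ago vs limit 270 → met
2. aviation liability coverage $1,000,000 < $1,025,000 → not met
3. condition 'flies over people' holds; insurance policy review 165 days ago vs limit 180 → met
4. remote pilot certificate present → met
5. hull coverage $15,000 ≥ $5,000 → met
6. Part 107 recurrent training 48 days ago vs limit 45 → not met
7. condition 'flies beyond visual line of sight' holds; airspace authorization renewal 168 days ago vs limit 120 → not met
8. airframe inspection 389 days ago vs limit 270 → not met
Not met: 2, 6, 7, 8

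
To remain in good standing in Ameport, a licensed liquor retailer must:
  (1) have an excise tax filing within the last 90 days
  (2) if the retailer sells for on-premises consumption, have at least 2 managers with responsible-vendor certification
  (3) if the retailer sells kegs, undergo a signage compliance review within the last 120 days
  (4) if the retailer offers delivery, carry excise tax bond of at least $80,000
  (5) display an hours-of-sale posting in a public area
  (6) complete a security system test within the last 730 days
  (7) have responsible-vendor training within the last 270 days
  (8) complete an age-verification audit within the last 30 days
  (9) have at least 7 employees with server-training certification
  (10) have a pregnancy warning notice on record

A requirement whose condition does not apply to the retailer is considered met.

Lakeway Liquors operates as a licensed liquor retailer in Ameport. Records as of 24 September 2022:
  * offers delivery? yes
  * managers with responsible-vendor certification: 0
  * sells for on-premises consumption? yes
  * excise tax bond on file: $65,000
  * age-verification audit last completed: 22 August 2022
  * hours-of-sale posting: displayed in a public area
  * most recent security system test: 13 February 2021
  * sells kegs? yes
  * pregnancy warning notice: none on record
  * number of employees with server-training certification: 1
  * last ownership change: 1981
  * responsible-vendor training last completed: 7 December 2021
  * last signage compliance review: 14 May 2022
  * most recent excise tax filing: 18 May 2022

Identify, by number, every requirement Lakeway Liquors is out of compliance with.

1. excise tax filing 129 days ago vs limit 90 → not met
2. condition 'sells for on-premises consumption' holds; managers with responsible-vendor certification 0 < 2 → not met
3. condition 'sells kegs' holds; signage compliance review 133 days ago vs limit 120 → not met
4. condition 'offers delivery' holds; excise tax bond $65,000 < $80,000 → not met
5. hours-of-sale posting present → met
6. security system test 588 days ago vs limit 730 → met
7. responsible-vendor training 291 days ago vs limit 270 → not met
8. age-verification audit 33 days ago vs limit 30 → not met
9. employees with server-training certification 1 < 7 → not met
10. pregnancy warning notice absent → not met
Not met: 1, 2, 3, 4, 7, 8, 9, 10

1, 2, 3, 4, 7, 8, 9, 10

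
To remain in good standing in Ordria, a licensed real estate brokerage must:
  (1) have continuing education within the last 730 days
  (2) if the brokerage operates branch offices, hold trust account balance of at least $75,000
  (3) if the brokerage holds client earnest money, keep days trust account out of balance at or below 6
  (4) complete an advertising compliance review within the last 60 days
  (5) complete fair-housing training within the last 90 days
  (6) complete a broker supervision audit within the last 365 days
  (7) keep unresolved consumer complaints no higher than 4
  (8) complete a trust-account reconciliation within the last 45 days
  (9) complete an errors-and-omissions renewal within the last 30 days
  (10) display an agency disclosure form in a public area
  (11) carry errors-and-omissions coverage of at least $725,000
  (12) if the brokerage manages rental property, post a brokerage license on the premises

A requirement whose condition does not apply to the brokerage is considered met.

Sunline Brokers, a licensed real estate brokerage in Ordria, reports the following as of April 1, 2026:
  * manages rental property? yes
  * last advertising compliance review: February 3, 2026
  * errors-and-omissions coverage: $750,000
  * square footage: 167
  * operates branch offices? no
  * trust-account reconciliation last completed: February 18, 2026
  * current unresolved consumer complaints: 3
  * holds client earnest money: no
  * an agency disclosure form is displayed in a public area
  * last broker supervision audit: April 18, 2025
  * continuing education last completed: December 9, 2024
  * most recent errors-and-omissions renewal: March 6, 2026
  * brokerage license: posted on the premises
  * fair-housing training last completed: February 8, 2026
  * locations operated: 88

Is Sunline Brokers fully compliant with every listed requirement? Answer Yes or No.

1. continuing education 478 days ago vs limit 730 → met
2. condition 'operates branch offices' does not hold → requirement n/a → met
3. condition 'holds client earnest money' does not hold → requirement n/a → met
4. advertising compliance review 57 days ago vs limit 60 → met
5. fair-housing training 52 days ago vs limit 90 → met
6. broker supervision audit 348 days ago vs limit 365 → met
7. unresolved consumer complaints 3 ≤ 4 → met
8. trust-account reconciliation 42 days ago vs limit 45 → met
9. errors-and-omissions renewal 26 days ago vs limit 30 → met
10. agency disclosure form present → met
11. errors-and-omissions coverage $750,000 ≥ $725,000 → met
12. condition 'manages rental property' holds; brokerage license present → met
All met.

Yes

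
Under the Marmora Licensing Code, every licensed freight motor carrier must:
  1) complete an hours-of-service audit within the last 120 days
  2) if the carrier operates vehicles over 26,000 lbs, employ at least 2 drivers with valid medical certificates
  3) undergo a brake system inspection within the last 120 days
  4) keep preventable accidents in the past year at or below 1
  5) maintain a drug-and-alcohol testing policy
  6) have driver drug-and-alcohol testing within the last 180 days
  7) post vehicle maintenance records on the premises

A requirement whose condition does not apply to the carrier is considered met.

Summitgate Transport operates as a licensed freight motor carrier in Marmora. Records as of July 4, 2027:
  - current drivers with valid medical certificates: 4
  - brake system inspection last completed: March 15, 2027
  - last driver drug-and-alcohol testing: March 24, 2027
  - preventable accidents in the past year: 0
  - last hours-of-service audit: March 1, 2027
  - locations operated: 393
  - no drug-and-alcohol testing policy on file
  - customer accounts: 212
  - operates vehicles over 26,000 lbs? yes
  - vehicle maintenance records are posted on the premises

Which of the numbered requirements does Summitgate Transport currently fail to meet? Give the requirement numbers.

1, 5

1. hours-of-service audit 125 days ago vs limit 120 → not met
2. condition 'operates vehicles over 26,000 lbs' holds; drivers with valid medical certificates 4 ≥ 2 → met
3. brake system inspection 111 days ago vs limit 120 → met
4. preventable accidents in the past year 0 ≤ 1 → met
5. drug-and-alcohol testing policy absent → not met
6. driver drug-and-alcohol testing 102 days ago vs limit 180 → met
7. vehicle maintenance records present → met
Not met: 1, 5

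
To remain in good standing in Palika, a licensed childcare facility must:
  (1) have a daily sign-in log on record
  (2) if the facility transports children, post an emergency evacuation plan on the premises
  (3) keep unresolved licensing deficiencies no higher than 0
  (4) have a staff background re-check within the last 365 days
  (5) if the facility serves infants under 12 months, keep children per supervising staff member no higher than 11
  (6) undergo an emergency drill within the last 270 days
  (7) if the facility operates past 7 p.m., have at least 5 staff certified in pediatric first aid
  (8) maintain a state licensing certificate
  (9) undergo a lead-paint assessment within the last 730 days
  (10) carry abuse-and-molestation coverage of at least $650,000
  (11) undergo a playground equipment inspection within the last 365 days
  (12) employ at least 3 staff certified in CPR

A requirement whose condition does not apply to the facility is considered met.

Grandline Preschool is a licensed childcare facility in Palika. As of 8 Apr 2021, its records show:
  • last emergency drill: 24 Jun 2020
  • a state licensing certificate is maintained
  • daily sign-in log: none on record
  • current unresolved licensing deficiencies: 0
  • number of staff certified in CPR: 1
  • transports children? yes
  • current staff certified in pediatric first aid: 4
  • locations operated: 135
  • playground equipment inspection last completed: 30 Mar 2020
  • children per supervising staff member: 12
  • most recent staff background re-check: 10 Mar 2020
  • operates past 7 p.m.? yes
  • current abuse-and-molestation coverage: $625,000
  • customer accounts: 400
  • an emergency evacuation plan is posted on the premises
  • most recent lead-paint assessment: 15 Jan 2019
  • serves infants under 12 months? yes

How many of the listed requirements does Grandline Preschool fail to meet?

1. daily sign-in log absent → not met
2. condition 'transports children' holds; emergency evacuation plan present → met
3. unresolved licensing deficiencies 0 ≤ 0 → met
4. staff background re-check 394 days ago vs limit 365 → not met
5. condition 'serves infants under 12 months' holds; children per supervising staff member 12 > 11 → not met
6. emergency drill 288 days ago vs limit 270 → not met
7. condition 'operates past 7 p.m.' holds; staff certified in pediatric first aid 4 < 5 → not met
8. state licensing certificate present → met
9. lead-paint assessment 814 days ago vs limit 730 → not met
10. abuse-and-molestation coverage $625,000 < $650,000 → not met
11. playground equipment inspection 374 days ago vs limit 365 → not met
12. staff certified in CPR 1 < 3 → not met
Not met: 9 of 12

9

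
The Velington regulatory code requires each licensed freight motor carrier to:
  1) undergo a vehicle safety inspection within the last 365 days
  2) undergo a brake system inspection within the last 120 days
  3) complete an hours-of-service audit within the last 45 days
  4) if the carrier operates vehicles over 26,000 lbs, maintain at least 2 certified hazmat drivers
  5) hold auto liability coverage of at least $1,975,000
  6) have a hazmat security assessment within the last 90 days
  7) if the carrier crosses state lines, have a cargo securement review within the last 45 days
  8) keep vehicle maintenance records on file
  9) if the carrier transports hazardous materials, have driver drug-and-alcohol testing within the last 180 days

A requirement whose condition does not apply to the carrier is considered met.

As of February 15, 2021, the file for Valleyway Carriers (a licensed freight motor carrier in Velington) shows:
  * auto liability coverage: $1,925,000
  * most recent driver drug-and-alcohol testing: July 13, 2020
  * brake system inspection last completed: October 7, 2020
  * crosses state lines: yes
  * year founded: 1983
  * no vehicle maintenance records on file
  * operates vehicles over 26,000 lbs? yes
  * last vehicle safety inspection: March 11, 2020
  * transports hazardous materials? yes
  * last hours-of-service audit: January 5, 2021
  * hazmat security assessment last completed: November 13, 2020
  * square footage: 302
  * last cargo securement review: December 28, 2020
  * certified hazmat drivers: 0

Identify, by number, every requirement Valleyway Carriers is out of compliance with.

1. vehicle safety inspection 341 days ago vs limit 365 → met
2. brake system inspection 131 days ago vs limit 120 → not met
3. hours-of-service audit 41 days ago vs limit 45 → met
4. condition 'operates vehicles over 26,000 lbs' holds; certified hazmat drivers 0 < 2 → not met
5. auto liability coverage $1,925,000 < $1,975,000 → not met
6. hazmat security assessment 94 days ago vs limit 90 → not met
7. condition 'crosses state lines' holds; cargo securement review 49 days ago vs limit 45 → not met
8. vehicle maintenance records absent → not met
9. condition 'transports hazardous materials' holds; driver drug-and-alcohol testing 217 days ago vs limit 180 → not met
Not met: 2, 4, 5, 6, 7, 8, 9

2, 4, 5, 6, 7, 8, 9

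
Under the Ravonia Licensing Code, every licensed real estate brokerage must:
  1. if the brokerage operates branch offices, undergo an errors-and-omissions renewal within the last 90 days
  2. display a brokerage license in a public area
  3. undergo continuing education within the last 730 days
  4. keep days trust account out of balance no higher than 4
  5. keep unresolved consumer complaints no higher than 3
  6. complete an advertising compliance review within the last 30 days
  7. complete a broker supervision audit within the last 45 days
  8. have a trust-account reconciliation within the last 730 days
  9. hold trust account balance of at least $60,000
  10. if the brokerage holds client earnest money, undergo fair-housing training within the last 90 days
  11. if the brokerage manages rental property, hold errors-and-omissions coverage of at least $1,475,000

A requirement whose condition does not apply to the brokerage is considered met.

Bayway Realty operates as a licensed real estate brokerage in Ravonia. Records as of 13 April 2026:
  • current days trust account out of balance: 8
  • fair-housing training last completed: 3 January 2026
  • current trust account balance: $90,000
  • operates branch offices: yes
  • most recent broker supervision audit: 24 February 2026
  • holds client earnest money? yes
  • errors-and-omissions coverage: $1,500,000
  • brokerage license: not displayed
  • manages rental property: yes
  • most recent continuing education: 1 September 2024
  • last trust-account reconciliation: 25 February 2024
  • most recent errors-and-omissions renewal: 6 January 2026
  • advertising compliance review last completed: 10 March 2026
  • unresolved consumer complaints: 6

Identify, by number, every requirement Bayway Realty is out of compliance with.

1, 2, 4, 5, 6, 7, 8, 10

1. condition 'operates branch offices' holds; errors-and-omissions renewal 97 days ago vs limit 90 → not met
2. brokerage license absent → not met
3. continuing education 589 days ago vs limit 730 → met
4. days trust account out of balance 8 > 4 → not met
5. unresolved consumer complaints 6 > 3 → not met
6. advertising compliance review 34 days ago vs limit 30 → not met
7. broker supervision audit 48 days ago vs limit 45 → not met
8. trust-account reconciliation 778 days ago vs limit 730 → not met
9. trust account balance $90,000 ≥ $60,000 → met
10. condition 'holds client earnest money' holds; fair-housing training 100 days ago vs limit 90 → not met
11. condition 'manages rental property' holds; errors-and-omissions coverage $1,500,000 ≥ $1,475,000 → met
Not met: 1, 2, 4, 5, 6, 7, 8, 10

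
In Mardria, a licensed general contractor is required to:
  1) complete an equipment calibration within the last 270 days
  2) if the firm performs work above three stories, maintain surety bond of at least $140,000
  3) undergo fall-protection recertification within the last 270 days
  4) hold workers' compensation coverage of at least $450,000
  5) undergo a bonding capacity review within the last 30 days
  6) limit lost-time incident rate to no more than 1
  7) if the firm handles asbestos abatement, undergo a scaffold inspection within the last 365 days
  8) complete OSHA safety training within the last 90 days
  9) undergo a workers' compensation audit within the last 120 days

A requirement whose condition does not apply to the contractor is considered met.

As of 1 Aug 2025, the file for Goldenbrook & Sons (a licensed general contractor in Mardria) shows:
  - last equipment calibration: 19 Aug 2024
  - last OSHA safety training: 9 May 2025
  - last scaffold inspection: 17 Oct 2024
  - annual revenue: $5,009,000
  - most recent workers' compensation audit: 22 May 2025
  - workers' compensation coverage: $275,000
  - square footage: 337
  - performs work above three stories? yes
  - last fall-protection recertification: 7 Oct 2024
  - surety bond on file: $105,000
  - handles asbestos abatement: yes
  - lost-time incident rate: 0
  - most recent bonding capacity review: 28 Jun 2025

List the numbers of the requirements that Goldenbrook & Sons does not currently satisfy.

1, 2, 3, 4, 5

1. equipment calibration 347 days ago vs limit 270 → not met
2. condition 'performs work above three stories' holds; surety bond $105,000 < $140,000 → not met
3. fall-protection recertification 298 days ago vs limit 270 → not met
4. workers' compensation coverage $275,000 < $450,000 → not met
5. bonding capacity review 34 days ago vs limit 30 → not met
6. lost-time incident rate 0 ≤ 1 → met
7. condition 'handles asbestos abatement' holds; scaffold inspection 288 days ago vs limit 365 → met
8. OSHA safety training 84 days ago vs limit 90 → met
9. workers' compensation audit 71 days ago vs limit 120 → met
Not met: 1, 2, 3, 4, 5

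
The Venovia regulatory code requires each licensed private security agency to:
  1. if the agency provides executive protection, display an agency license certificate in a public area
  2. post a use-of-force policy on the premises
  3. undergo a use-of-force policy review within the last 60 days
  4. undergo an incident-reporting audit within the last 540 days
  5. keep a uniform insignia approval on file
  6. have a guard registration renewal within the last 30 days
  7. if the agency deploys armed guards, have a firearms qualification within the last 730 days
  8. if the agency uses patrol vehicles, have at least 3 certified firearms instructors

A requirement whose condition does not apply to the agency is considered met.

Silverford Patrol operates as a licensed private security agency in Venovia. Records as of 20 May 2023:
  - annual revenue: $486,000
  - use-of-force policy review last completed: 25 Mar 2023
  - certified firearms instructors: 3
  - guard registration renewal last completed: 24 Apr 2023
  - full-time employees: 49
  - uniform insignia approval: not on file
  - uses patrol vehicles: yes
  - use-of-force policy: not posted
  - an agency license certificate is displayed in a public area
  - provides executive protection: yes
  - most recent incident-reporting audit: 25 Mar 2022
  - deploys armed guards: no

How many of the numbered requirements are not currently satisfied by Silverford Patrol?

2

1. condition 'provides executive protection' holds; agency license certificate present → met
2. use-of-force policy absent → not met
3. use-of-force policy review 56 days ago vs limit 60 → met
4. incident-reporting audit 421 days ago vs limit 540 → met
5. uniform insignia approval absent → not met
6. guard registration renewal 26 days ago vs limit 30 → met
7. condition 'deploys armed guards' does not hold → requirement n/a → met
8. condition 'uses patrol vehicles' holds; certified firearms instructors 3 ≥ 3 → met
Not met: 2 of 8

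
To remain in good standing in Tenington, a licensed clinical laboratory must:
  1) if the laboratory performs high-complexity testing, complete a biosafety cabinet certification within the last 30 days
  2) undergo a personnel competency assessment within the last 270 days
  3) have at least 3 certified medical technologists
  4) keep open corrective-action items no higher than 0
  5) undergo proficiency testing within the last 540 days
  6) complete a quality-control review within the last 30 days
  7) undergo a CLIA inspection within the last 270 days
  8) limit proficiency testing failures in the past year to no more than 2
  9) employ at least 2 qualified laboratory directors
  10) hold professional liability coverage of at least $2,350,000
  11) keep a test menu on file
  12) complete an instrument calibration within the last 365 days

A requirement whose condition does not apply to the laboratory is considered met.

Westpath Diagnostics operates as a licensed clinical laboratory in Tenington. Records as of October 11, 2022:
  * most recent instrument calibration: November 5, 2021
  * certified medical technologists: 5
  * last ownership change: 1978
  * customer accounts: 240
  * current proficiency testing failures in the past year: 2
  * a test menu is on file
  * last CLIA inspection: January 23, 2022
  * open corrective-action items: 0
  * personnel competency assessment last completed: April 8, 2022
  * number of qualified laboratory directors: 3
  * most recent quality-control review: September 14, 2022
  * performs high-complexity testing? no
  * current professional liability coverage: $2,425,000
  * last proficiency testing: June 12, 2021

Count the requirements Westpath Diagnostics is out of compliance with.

0

1. condition 'performs high-complexity testing' does not hold → requirement n/a → met
2. personnel competency assessment 186 days ago vs limit 270 → met
3. certified medical technologists 5 ≥ 3 → met
4. open corrective-action items 0 ≤ 0 → met
5. proficiency testing 486 days ago vs limit 540 → met
6. quality-control review 27 days ago vs limit 30 → met
7. CLIA inspection 261 days ago vs limit 270 → met
8. proficiency testing failures in the past year 2 ≤ 2 → met
9. qualified laboratory directors 3 ≥ 2 → met
10. professional liability coverage $2,425,000 ≥ $2,350,000 → met
11. test menu present → met
12. instrument calibration 340 days ago vs limit 365 → met
Not met: 0 of 12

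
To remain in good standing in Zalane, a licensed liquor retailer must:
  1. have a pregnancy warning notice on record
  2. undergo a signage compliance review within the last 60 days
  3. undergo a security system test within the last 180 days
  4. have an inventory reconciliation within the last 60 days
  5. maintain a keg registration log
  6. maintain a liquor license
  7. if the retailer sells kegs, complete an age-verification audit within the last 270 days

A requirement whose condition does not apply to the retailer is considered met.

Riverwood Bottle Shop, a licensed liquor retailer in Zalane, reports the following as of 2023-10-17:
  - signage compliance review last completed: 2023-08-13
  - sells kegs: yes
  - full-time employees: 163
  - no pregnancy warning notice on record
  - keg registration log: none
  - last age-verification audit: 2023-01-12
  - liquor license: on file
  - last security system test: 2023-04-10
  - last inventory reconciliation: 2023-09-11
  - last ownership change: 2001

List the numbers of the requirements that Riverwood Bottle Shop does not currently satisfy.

1. pregnancy warning notice absent → not met
2. signage compliance review 65 days ago vs limit 60 → not met
3. security system test 190 days ago vs limit 180 → not met
4. inventory reconciliation 36 days ago vs limit 60 → met
5. keg registration log absent → not met
6. liquor license present → met
7. condition 'sells kegs' holds; age-verification audit 278 days ago vs limit 270 → not met
Not met: 1, 2, 3, 5, 7

1, 2, 3, 5, 7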